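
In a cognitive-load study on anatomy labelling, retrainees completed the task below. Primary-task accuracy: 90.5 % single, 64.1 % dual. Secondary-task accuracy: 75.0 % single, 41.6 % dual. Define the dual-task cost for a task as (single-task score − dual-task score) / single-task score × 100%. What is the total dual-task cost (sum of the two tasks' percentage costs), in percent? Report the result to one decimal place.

Primary cost = (90.5 − 64.1) / 90.5 × 100% = 29.1713%.
Secondary cost = (75.0 − 41.6) / 75.0 × 100% = 44.5333%.
Total = 29.1713% + 44.5333% = 73.7046% ≈ 73.7%.

73.7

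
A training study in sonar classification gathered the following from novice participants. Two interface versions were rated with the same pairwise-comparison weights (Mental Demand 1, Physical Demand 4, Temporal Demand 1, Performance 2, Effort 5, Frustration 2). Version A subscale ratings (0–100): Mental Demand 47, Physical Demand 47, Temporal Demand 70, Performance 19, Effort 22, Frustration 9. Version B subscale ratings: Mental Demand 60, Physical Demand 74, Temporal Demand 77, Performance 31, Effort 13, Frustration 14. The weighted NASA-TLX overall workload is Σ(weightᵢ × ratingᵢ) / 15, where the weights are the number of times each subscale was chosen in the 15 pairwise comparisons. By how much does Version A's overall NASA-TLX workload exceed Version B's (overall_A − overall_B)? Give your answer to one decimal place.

Version A weighted sum = 1·47 + 4·47 + 1·70 + 2·19 + 5·22 + 2·9 = 47 + 188 + 70 + 38 + 110 + 18 = 471; overall_A = 471/15 = 31.4000.
Version B weighted sum = 1·60 + 4·74 + 1·77 + 2·31 + 5·13 + 2·14 = 60 + 296 + 77 + 62 + 65 + 28 = 588; overall_B = 588/15 = 39.2000.
Difference = 31.4000 − 39.2000 = -7.8000 ≈ -7.8.

-7.8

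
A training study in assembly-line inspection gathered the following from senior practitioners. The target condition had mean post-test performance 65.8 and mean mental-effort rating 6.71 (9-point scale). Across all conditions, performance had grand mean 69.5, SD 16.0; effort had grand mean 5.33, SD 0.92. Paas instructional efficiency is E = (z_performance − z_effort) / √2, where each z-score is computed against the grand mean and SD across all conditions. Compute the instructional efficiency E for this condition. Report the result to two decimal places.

-1.22

z_performance = (65.8 − 69.5) / 16.0 = -3.7000 / 16.0 = -0.2313.
z_effort = (6.71 − 5.33) / 0.92 = 1.3800 / 0.92 = 1.5000.
z_P − z_E = -0.2313 − 1.5000 = -1.7313.
E = -1.7313 / √2 = -1.7313 / 1.41421 = -1.2242 ≈ -1.22.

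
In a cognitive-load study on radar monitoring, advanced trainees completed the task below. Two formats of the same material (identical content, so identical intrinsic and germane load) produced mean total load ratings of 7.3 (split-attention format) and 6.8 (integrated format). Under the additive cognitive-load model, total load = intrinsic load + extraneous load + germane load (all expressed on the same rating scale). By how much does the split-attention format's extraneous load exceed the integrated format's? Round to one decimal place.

0.5

Intrinsic and germane load are equal across formats, so the difference in total load equals the difference in extraneous load.
Extraneous-load difference = 7.3 − 6.8 = 0.5.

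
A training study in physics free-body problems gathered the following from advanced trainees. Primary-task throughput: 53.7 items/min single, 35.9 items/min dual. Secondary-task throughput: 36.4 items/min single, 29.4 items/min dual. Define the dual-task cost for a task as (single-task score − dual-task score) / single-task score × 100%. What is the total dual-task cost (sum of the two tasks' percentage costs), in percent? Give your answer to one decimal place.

Primary cost = (53.7 − 35.9) / 53.7 × 100% = 33.1471%.
Secondary cost = (36.4 − 29.4) / 36.4 × 100% = 19.2308%.
Total = 33.1471% + 19.2308% = 52.3779% ≈ 52.4%.

52.4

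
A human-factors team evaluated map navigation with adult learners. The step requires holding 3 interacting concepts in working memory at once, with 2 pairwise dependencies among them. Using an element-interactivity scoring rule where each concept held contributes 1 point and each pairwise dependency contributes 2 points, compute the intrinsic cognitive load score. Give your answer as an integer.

7

Element contribution: 3 × 1 = 3.
Interaction contribution: 2 × 2 = 4.
Intrinsic load = 3 + 4 = 7.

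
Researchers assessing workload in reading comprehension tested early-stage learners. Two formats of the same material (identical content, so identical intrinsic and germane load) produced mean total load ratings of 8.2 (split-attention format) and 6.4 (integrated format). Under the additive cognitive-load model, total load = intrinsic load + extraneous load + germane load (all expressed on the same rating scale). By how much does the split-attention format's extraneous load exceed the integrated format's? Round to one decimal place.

Intrinsic and germane load are equal across formats, so the difference in total load equals the difference in extraneous load.
Extraneous-load difference = 8.2 − 6.4 = 1.8.

1.8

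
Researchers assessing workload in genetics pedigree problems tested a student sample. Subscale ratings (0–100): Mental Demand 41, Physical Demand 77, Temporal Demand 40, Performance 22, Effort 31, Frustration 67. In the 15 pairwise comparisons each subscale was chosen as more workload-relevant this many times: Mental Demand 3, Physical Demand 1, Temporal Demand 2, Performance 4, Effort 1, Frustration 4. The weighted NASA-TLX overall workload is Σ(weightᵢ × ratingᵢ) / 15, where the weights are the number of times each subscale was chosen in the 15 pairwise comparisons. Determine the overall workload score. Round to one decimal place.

44.5

The tallies are the weights (they sum to 15).
Weighted sum = 3·41 + 1·77 + 2·40 + 4·22 + 1·31 + 4·67
            = 123 + 77 + 80 + 88 + 31 + 268 = 667.
Overall workload = 667 / 15 = 44.4667 ≈ 44.5.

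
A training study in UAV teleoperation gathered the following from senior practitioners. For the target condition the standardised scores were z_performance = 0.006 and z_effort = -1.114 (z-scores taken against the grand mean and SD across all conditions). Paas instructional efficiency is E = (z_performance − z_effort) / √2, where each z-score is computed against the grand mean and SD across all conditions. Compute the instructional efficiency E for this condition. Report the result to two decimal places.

0.79

z_P − z_E = 0.006 − (-1.114) = 1.1200.
E = 1.1200 / √2 = 1.1200 / 1.41421 = 0.7920 ≈ 0.79.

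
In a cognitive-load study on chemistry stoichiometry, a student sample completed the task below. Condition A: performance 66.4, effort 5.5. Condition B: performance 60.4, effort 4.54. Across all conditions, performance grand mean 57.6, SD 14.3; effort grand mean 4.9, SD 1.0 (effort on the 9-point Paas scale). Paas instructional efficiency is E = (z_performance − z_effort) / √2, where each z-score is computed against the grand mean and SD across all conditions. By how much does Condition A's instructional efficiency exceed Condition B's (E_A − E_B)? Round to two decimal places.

-0.38

Condition A: z_P = (66.4 − 57.6)/14.3 = 0.6154; z_E = (5.5 − 4.9)/1.0 = 0.6000; E_A = (0.6154 − 0.6000)/√2 = 0.0109.
Condition B: z_P = (60.4 − 57.6)/14.3 = 0.1958; z_E = (4.54 − 4.9)/1.0 = -0.3600; E_B = (0.1958 − (-0.3600))/√2 = 0.3930.
E_A − E_B = 0.0109 − 0.3930 = -0.3821 ≈ -0.38.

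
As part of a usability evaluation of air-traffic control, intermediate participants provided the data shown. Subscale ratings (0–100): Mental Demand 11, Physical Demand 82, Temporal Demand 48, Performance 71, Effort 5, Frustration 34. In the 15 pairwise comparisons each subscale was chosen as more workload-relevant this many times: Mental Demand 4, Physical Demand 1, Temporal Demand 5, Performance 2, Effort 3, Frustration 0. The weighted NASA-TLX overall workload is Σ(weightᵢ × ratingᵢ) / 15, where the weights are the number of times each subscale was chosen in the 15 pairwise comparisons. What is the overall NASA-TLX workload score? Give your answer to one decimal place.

34.9

The tallies are the weights (they sum to 15).
Weighted sum = 4·11 + 1·82 + 5·48 + 2·71 + 3·5 + 0·34
            = 44 + 82 + 240 + 142 + 15 + 0 = 523.
Overall workload = 523 / 15 = 34.8667 ≈ 34.9.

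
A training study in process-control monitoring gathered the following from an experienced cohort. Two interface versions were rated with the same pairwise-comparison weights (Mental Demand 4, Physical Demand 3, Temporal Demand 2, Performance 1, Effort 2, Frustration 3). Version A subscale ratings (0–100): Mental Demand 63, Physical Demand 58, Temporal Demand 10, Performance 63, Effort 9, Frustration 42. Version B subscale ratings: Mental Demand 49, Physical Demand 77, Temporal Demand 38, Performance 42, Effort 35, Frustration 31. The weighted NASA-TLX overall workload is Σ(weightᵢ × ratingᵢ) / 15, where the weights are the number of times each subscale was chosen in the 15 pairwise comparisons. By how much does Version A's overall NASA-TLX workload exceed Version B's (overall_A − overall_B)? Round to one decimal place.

-3.7

Version A weighted sum = 4·63 + 3·58 + 2·10 + 1·63 + 2·9 + 3·42 = 252 + 174 + 20 + 63 + 18 + 126 = 653; overall_A = 653/15 = 43.5333.
Version B weighted sum = 4·49 + 3·77 + 2·38 + 1·42 + 2·35 + 3·31 = 196 + 231 + 76 + 42 + 70 + 93 = 708; overall_B = 708/15 = 47.2000.
Difference = 43.5333 − 47.2000 = -3.6667 ≈ -3.7.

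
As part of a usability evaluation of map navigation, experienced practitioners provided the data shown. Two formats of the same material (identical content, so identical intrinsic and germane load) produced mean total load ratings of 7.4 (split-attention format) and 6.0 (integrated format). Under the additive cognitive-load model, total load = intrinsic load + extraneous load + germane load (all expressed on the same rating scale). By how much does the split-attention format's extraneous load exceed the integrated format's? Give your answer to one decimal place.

1.4

Intrinsic and germane load are equal across formats, so the difference in total load equals the difference in extraneous load.
Extraneous-load difference = 7.4 − 6.0 = 1.4.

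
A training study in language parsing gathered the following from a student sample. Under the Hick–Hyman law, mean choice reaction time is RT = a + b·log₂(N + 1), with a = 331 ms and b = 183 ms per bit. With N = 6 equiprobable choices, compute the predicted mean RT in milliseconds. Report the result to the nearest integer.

845

log₂(6 + 1) = log₂(7) = 2.8074.
RT = 331 + 183 × 2.8074 = 331 + 513.7542 = 844.7542 ms.
≈ 845 ms.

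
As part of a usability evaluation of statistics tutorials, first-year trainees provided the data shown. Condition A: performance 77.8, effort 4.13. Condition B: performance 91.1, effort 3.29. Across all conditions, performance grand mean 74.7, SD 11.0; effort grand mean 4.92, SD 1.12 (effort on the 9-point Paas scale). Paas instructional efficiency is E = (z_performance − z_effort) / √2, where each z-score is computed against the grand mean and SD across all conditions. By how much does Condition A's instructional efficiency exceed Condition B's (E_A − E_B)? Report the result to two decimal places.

-1.39

Condition A: z_P = (77.8 − 74.7)/11.0 = 0.2818; z_E = (4.13 − 4.92)/1.12 = -0.7054; E_A = (0.2818 − (-0.7054))/√2 = 0.6981.
Condition B: z_P = (91.1 − 74.7)/11.0 = 1.4909; z_E = (3.29 − 4.92)/1.12 = -1.4554; E_B = (1.4909 − (-1.4554))/√2 = 2.0833.
E_A − E_B = 0.6981 − 2.0833 = -1.3852 ≈ -1.39.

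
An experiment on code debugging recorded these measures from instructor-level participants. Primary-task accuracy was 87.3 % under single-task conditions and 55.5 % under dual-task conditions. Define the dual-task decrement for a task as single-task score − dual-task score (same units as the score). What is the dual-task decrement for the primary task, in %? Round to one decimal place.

Decrement = 87.3 − 55.5 = 31.8000 % ≈ 31.8 %.

31.8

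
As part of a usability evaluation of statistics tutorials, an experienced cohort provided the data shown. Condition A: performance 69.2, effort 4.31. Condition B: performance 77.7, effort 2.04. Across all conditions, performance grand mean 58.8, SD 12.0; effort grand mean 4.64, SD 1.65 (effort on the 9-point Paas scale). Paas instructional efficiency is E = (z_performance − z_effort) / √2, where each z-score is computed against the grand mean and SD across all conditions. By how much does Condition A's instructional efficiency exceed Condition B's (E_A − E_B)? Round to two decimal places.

Condition A: z_P = (69.2 − 58.8)/12.0 = 0.8667; z_E = (4.31 − 4.64)/1.65 = -0.2000; E_A = (0.8667 − (-0.2000))/√2 = 0.7543.
Condition B: z_P = (77.7 − 58.8)/12.0 = 1.5750; z_E = (2.04 − 4.64)/1.65 = -1.5758; E_B = (1.5750 − (-1.5758))/√2 = 2.2280.
E_A − E_B = 0.7543 − 2.2280 = -1.4737 ≈ -1.47.

-1.47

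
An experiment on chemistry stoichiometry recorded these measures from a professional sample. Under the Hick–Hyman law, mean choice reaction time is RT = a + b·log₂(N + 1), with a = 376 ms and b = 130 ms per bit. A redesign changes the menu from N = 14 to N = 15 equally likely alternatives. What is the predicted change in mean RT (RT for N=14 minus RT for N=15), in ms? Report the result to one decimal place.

-12.1

RT(14) = 376 + 130·log₂(15) = 376 + 130·3.9069 = 883.8970 ms.
RT(15) = 376 + 130·log₂(16) = 376 + 130·4.0000 = 896.0000 ms.
Difference = 883.8970 − 896.0000 = -12.1030 ≈ -12.1 ms.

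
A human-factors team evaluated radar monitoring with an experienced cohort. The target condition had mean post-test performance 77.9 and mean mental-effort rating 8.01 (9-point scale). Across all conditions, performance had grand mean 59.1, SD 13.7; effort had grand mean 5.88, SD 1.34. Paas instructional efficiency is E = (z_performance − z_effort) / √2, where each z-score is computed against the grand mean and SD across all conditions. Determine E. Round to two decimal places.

z_performance = (77.9 − 59.1) / 13.7 = 18.8000 / 13.7 = 1.3723.
z_effort = (8.01 − 5.88) / 1.34 = 2.1300 / 1.34 = 1.5896.
z_P − z_E = 1.3723 − 1.5896 = -0.2173.
E = -0.2173 / √2 = -0.2173 / 1.41421 = -0.1537 ≈ -0.15.

-0.15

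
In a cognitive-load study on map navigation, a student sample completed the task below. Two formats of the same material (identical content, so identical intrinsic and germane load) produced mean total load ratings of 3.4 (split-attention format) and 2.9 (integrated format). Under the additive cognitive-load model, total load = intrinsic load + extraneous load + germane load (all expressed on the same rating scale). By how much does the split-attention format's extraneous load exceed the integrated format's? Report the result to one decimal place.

0.5

Intrinsic and germane load are equal across formats, so the difference in total load equals the difference in extraneous load.
Extraneous-load difference = 3.4 − 2.9 = 0.5.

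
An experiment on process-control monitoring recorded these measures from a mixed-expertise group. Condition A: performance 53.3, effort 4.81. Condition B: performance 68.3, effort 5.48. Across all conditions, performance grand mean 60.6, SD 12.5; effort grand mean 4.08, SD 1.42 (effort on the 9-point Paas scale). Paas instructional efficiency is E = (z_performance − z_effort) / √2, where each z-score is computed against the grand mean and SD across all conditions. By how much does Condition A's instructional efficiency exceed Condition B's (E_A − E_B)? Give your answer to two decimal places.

Condition A: z_P = (53.3 − 60.6)/12.5 = -0.5840; z_E = (4.81 − 4.08)/1.42 = 0.5141; E_A = (-0.5840 − 0.5141)/√2 = -0.7765.
Condition B: z_P = (68.3 − 60.6)/12.5 = 0.6160; z_E = (5.48 − 4.08)/1.42 = 0.9859; E_B = (0.6160 − 0.9859)/√2 = -0.2616.
E_A − E_B = -0.7765 − (-0.2616) = -0.5149 ≈ -0.51.

-0.51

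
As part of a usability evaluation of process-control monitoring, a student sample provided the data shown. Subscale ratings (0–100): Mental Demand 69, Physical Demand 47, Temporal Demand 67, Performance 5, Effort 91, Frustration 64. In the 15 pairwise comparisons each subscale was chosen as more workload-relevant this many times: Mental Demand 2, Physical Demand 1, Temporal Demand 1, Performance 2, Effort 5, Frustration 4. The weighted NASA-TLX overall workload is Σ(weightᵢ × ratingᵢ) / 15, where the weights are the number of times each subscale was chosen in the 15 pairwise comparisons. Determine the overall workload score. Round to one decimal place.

64.9

The tallies are the weights (they sum to 15).
Weighted sum = 2·69 + 1·47 + 1·67 + 2·5 + 5·91 + 4·64
            = 138 + 47 + 67 + 10 + 455 + 256 = 973.
Overall workload = 973 / 15 = 64.8667 ≈ 64.9.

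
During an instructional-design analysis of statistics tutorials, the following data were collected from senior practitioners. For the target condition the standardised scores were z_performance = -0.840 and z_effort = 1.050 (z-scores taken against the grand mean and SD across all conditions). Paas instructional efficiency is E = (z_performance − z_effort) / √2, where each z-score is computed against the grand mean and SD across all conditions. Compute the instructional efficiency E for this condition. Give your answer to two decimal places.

z_P − z_E = -0.840 − 1.050 = -1.8900.
E = -1.8900 / √2 = -1.8900 / 1.41421 = -1.3364 ≈ -1.34.

-1.34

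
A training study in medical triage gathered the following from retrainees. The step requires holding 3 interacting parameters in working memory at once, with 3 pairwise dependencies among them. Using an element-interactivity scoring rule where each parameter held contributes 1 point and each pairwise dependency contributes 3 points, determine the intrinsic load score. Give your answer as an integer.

12

Element contribution: 3 × 1 = 3.
Interaction contribution: 3 × 3 = 9.
Intrinsic load = 3 + 9 = 12.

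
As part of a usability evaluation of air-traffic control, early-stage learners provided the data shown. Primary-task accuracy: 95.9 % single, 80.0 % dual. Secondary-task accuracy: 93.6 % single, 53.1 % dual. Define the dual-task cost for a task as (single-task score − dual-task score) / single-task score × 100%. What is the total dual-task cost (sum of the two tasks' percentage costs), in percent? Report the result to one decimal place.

Primary cost = (95.9 − 80.0) / 95.9 × 100% = 16.5798%.
Secondary cost = (93.6 − 53.1) / 93.6 × 100% = 43.2692%.
Total = 16.5798% + 43.2692% = 59.8490% ≈ 59.8%.

59.8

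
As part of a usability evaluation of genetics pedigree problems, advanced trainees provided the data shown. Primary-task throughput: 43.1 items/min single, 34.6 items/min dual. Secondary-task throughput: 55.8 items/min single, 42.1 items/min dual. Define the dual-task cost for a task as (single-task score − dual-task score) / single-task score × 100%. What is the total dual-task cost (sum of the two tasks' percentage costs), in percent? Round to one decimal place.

Primary cost = (43.1 − 34.6) / 43.1 × 100% = 19.7216%.
Secondary cost = (55.8 − 42.1) / 55.8 × 100% = 24.5520%.
Total = 19.7216% + 24.5520% = 44.2736% ≈ 44.3%.

44.3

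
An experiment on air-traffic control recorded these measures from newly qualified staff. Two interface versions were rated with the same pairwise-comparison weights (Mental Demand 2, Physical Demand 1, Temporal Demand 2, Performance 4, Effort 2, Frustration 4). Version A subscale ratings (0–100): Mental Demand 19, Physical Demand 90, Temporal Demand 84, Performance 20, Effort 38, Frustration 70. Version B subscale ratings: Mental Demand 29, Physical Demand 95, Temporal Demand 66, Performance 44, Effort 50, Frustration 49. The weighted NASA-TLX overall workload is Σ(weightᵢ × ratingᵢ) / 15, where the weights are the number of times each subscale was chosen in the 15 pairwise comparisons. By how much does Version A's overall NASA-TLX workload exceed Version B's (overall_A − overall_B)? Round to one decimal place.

-1.7

Version A weighted sum = 2·19 + 1·90 + 2·84 + 4·20 + 2·38 + 4·70 = 38 + 90 + 168 + 80 + 76 + 280 = 732; overall_A = 732/15 = 48.8000.
Version B weighted sum = 2·29 + 1·95 + 2·66 + 4·44 + 2·50 + 4·49 = 58 + 95 + 132 + 176 + 100 + 196 = 757; overall_B = 757/15 = 50.4667.
Difference = 48.8000 − 50.4667 = -1.6667 ≈ -1.7.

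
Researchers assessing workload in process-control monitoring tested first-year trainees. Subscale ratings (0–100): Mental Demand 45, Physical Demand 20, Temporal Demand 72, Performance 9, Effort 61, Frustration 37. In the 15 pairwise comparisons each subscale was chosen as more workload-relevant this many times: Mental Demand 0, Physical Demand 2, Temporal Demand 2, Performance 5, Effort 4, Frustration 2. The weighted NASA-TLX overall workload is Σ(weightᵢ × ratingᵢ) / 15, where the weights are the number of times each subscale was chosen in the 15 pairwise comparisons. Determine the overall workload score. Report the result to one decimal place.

36.5

The tallies are the weights (they sum to 15).
Weighted sum = 0·45 + 2·20 + 2·72 + 5·9 + 4·61 + 2·37
            = 0 + 40 + 144 + 45 + 244 + 74 = 547.
Overall workload = 547 / 15 = 36.4667 ≈ 36.5.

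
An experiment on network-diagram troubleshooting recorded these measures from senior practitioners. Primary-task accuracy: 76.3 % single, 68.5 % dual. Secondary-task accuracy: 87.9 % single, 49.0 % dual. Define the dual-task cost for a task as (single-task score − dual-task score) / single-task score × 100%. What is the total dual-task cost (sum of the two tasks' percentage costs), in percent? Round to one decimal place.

Primary cost = (76.3 − 68.5) / 76.3 × 100% = 10.2228%.
Secondary cost = (87.9 − 49.0) / 87.9 × 100% = 44.2548%.
Total = 10.2228% + 44.2548% = 54.4776% ≈ 54.5%.

54.5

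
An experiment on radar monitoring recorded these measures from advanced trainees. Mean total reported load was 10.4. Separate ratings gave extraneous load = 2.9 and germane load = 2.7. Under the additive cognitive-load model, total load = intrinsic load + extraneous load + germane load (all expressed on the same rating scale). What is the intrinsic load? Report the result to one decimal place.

4.8

intrinsic load = total − extraneous − germane
             = 10.4 − 2.9 − 2.7 = 4.8.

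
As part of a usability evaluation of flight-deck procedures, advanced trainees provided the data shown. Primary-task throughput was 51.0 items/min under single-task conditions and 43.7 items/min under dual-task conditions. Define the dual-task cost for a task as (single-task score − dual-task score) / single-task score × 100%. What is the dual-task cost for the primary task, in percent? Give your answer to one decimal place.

Cost = (51.0 − 43.7) / 51.0 × 100%
     = 7.3000 / 51.0 × 100% = 14.3137%.
≈ 14.3%.

14.3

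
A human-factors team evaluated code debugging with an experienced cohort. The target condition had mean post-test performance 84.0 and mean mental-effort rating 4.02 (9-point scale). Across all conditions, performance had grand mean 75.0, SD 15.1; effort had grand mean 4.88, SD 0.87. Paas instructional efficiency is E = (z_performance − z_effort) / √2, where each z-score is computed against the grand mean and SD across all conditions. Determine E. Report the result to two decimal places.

1.12

z_performance = (84.0 − 75.0) / 15.1 = 9.0000 / 15.1 = 0.5960.
z_effort = (4.02 − 4.88) / 0.87 = -0.8600 / 0.87 = -0.9885.
z_P − z_E = 0.5960 − (-0.9885) = 1.5845.
E = 1.5845 / √2 = 1.5845 / 1.41421 = 1.1204 ≈ 1.12.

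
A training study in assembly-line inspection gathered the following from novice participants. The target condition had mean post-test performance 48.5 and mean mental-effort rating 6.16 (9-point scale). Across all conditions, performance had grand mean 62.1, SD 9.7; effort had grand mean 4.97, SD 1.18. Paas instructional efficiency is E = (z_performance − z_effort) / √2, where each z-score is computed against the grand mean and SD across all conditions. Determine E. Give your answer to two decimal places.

z_performance = (48.5 − 62.1) / 9.7 = -13.6000 / 9.7 = -1.4021.
z_effort = (6.16 − 4.97) / 1.18 = 1.1900 / 1.18 = 1.0085.
z_P − z_E = -1.4021 − 1.0085 = -2.4106.
E = -2.4106 / √2 = -2.4106 / 1.41421 = -1.7046 ≈ -1.70.

-1.70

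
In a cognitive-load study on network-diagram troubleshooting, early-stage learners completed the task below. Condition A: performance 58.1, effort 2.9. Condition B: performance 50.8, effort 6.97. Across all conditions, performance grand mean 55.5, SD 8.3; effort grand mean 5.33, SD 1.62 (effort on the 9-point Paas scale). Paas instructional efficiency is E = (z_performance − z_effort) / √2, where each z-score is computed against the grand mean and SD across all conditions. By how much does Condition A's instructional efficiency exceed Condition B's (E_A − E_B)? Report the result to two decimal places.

Condition A: z_P = (58.1 − 55.5)/8.3 = 0.3133; z_E = (2.9 − 5.33)/1.62 = -1.5000; E_A = (0.3133 − (-1.5000))/√2 = 1.2822.
Condition B: z_P = (50.8 − 55.5)/8.3 = -0.5663; z_E = (6.97 − 5.33)/1.62 = 1.0123; E_B = (-0.5663 − 1.0123)/√2 = -1.1162.
E_A − E_B = 1.2822 − (-1.1162) = 2.3984 ≈ 2.40.

2.40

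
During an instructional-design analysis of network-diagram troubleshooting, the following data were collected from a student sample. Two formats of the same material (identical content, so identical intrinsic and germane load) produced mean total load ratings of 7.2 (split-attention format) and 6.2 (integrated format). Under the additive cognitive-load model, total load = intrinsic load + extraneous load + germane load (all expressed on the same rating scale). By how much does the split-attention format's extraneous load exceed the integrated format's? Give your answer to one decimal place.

Intrinsic and germane load are equal across formats, so the difference in total load equals the difference in extraneous load.
Extraneous-load difference = 7.2 − 6.2 = 1.0.

1.0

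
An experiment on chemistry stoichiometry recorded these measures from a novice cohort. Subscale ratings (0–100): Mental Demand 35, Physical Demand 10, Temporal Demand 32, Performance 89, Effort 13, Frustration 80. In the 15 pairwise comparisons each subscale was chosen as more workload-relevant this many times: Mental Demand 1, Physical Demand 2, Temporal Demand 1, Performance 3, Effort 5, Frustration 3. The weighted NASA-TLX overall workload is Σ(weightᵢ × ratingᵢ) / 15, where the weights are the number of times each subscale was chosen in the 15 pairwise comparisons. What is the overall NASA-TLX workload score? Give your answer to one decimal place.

The tallies are the weights (they sum to 15).
Weighted sum = 1·35 + 2·10 + 1·32 + 3·89 + 5·13 + 3·80
            = 35 + 20 + 32 + 267 + 65 + 240 = 659.
Overall workload = 659 / 15 = 43.9333 ≈ 43.9.

43.9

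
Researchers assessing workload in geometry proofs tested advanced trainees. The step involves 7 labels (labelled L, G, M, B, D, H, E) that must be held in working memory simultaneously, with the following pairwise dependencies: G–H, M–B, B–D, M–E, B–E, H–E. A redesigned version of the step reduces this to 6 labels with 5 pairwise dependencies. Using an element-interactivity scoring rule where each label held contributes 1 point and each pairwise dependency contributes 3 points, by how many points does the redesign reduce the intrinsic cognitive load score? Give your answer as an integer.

Original: 7 × 1 + 6 × 3 = 7 + 18 = 25.
Redesigned: 6 × 1 + 5 × 3 = 6 + 15 = 21.
Reduction = 25 − 21 = 4.

4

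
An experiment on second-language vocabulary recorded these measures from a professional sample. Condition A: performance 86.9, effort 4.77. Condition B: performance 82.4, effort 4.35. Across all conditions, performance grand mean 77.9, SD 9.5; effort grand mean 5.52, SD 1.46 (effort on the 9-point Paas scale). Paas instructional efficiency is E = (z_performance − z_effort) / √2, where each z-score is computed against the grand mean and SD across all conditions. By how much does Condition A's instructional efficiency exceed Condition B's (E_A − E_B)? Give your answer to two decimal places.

Condition A: z_P = (86.9 − 77.9)/9.5 = 0.9474; z_E = (4.77 − 5.52)/1.46 = -0.5137; E_A = (0.9474 − (-0.5137))/√2 = 1.0332.
Condition B: z_P = (82.4 − 77.9)/9.5 = 0.4737; z_E = (4.35 − 5.52)/1.46 = -0.8014; E_B = (0.4737 − (-0.8014))/√2 = 0.9016.
E_A − E_B = 1.0332 − 0.9016 = 0.1316 ≈ 0.13.

0.13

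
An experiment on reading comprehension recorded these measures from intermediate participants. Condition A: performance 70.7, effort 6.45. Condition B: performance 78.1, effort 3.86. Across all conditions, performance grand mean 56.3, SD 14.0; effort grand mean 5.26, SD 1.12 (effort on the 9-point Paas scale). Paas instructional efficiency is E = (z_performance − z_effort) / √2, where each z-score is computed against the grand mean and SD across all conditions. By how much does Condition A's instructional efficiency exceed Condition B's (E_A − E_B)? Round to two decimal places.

Condition A: z_P = (70.7 − 56.3)/14.0 = 1.0286; z_E = (6.45 − 5.26)/1.12 = 1.0625; E_A = (1.0286 − 1.0625)/√2 = -0.0240.
Condition B: z_P = (78.1 − 56.3)/14.0 = 1.5571; z_E = (3.86 − 5.26)/1.12 = -1.2500; E_B = (1.5571 − (-1.2500))/√2 = 1.9849.
E_A − E_B = -0.0240 − 1.9849 = -2.0089 ≈ -2.01.

-2.01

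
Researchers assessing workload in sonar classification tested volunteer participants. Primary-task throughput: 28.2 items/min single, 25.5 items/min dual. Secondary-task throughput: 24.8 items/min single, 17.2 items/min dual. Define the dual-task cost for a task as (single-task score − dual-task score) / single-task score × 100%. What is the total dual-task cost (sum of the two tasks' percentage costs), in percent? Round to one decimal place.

Primary cost = (28.2 − 25.5) / 28.2 × 100% = 9.5745%.
Secondary cost = (24.8 − 17.2) / 24.8 × 100% = 30.6452%.
Total = 9.5745% + 30.6452% = 40.2197% ≈ 40.2%.

40.2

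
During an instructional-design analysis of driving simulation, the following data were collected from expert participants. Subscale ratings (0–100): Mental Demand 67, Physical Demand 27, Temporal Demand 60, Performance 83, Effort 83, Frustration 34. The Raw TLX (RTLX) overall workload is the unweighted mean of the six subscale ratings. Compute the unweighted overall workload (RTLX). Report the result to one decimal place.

59.0

Sum of ratings = 67 + 27 + 60 + 83 + 83 + 34 = 354.
RTLX = 354 / 6 = 59.0000 ≈ 59.0.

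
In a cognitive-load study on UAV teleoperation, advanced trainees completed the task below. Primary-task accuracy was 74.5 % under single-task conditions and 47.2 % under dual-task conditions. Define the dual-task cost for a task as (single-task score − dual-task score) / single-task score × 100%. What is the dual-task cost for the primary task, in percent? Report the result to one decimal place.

Cost = (74.5 − 47.2) / 74.5 × 100%
     = 27.3000 / 74.5 × 100% = 36.6443%.
≈ 36.6%.

36.6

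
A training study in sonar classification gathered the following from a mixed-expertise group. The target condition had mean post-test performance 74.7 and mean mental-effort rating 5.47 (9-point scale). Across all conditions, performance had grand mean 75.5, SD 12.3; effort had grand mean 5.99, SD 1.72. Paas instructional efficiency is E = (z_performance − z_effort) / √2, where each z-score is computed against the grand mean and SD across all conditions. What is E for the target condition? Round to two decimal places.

z_performance = (74.7 − 75.5) / 12.3 = -0.8000 / 12.3 = -0.0650.
z_effort = (5.47 − 5.99) / 1.72 = -0.5200 / 1.72 = -0.3023.
z_P − z_E = -0.0650 − (-0.3023) = 0.2373.
E = 0.2373 / √2 = 0.2373 / 1.41421 = 0.1678 ≈ 0.17.

0.17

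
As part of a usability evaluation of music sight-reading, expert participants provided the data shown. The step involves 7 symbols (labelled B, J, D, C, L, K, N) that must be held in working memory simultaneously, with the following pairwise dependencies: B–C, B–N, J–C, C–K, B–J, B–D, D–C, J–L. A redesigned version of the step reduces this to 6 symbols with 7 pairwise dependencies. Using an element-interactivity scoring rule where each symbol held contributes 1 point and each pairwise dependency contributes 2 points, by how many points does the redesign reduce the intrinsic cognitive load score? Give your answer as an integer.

3

Original: 7 × 1 + 8 × 2 = 7 + 16 = 23.
Redesigned: 6 × 1 + 7 × 2 = 6 + 14 = 20.
Reduction = 23 − 20 = 3.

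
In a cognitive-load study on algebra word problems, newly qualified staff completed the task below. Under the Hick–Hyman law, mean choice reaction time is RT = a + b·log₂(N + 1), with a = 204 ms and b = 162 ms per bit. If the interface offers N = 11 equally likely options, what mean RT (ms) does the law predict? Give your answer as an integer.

log₂(11 + 1) = log₂(12) = 3.5850.
RT = 204 + 162 × 3.5850 = 204 + 580.7700 = 784.7700 ms.
≈ 785 ms.

785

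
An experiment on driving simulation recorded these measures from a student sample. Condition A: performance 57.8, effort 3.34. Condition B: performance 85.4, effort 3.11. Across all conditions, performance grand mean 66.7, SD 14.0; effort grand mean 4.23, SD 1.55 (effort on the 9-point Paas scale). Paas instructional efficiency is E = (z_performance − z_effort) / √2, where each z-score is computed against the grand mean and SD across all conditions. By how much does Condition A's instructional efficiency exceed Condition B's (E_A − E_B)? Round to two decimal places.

-1.50

Condition A: z_P = (57.8 − 66.7)/14.0 = -0.6357; z_E = (3.34 − 4.23)/1.55 = -0.5742; E_A = (-0.6357 − (-0.5742))/√2 = -0.0435.
Condition B: z_P = (85.4 − 66.7)/14.0 = 1.3357; z_E = (3.11 − 4.23)/1.55 = -0.7226; E_B = (1.3357 − (-0.7226))/√2 = 1.4554.
E_A − E_B = -0.0435 − 1.4554 = -1.4989 ≈ -1.50.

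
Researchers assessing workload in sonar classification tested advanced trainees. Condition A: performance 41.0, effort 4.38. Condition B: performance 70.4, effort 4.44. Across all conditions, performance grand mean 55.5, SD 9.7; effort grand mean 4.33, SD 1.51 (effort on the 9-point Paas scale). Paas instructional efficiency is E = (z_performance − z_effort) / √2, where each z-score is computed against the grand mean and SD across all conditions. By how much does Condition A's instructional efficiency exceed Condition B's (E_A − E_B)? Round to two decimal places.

-2.12

Condition A: z_P = (41.0 − 55.5)/9.7 = -1.4948; z_E = (4.38 − 4.33)/1.51 = 0.0331; E_A = (-1.4948 − 0.0331)/√2 = -1.0804.
Condition B: z_P = (70.4 − 55.5)/9.7 = 1.5361; z_E = (4.44 − 4.33)/1.51 = 0.0728; E_B = (1.5361 − 0.0728)/√2 = 1.0347.
E_A − E_B = -1.0804 − 1.0347 = -2.1151 ≈ -2.12.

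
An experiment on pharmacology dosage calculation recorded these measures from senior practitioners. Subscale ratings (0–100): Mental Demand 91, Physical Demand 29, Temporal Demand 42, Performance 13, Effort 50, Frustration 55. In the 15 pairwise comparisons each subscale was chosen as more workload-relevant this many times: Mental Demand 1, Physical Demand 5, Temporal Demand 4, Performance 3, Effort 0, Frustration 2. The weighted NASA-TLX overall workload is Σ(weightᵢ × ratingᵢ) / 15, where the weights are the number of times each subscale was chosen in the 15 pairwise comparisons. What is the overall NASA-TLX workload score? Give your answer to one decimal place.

The tallies are the weights (they sum to 15).
Weighted sum = 1·91 + 5·29 + 4·42 + 3·13 + 0·50 + 2·55
            = 91 + 145 + 168 + 39 + 0 + 110 = 553.
Overall workload = 553 / 15 = 36.8667 ≈ 36.9.

36.9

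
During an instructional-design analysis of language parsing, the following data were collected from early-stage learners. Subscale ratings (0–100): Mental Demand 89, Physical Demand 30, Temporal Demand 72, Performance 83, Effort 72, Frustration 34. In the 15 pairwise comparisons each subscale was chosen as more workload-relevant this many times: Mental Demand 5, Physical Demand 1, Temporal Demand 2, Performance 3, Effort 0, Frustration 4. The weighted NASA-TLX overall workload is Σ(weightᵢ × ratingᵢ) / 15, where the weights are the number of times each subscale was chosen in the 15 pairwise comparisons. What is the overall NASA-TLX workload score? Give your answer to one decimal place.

66.9

The tallies are the weights (they sum to 15).
Weighted sum = 5·89 + 1·30 + 2·72 + 3·83 + 0·72 + 4·34
            = 445 + 30 + 144 + 249 + 0 + 136 = 1004.
Overall workload = 1004 / 15 = 66.9333 ≈ 66.9.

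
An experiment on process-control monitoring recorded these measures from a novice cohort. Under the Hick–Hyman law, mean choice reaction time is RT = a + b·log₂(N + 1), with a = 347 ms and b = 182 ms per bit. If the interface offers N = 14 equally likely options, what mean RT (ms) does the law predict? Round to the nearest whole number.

log₂(14 + 1) = log₂(15) = 3.9069.
RT = 347 + 182 × 3.9069 = 347 + 711.0558 = 1058.0558 ms.
≈ 1058 ms.

1058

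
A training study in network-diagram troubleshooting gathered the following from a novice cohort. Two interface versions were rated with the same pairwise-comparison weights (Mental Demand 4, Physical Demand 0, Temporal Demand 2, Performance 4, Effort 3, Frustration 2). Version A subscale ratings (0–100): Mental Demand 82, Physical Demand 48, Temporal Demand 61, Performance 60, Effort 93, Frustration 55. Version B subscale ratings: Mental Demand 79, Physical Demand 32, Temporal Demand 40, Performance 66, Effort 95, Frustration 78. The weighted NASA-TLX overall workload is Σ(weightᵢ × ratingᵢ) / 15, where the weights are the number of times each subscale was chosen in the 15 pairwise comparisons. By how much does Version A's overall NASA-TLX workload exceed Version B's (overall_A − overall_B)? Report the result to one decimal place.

-1.5

Version A weighted sum = 4·82 + 0·48 + 2·61 + 4·60 + 3·93 + 2·55 = 328 + 0 + 122 + 240 + 279 + 110 = 1079; overall_A = 1079/15 = 71.9333.
Version B weighted sum = 4·79 + 0·32 + 2·40 + 4·66 + 3·95 + 2·78 = 316 + 0 + 80 + 264 + 285 + 156 = 1101; overall_B = 1101/15 = 73.4000.
Difference = 71.9333 − 73.4000 = -1.4667 ≈ -1.5.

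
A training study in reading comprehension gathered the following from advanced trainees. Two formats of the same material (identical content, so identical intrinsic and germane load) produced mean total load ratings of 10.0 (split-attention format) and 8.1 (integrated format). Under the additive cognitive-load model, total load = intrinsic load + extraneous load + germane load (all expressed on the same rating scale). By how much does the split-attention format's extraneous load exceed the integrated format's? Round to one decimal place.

1.9

Intrinsic and germane load are equal across formats, so the difference in total load equals the difference in extraneous load.
Extraneous-load difference = 10.0 − 8.1 = 1.9.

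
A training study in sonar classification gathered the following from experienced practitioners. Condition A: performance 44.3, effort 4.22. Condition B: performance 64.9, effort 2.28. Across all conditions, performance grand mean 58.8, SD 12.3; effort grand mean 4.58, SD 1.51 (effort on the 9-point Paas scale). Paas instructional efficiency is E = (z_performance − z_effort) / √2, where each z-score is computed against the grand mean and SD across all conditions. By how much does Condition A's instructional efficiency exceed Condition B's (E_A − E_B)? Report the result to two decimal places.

-2.09

Condition A: z_P = (44.3 − 58.8)/12.3 = -1.1789; z_E = (4.22 − 4.58)/1.51 = -0.2384; E_A = (-1.1789 − (-0.2384))/√2 = -0.6650.
Condition B: z_P = (64.9 − 58.8)/12.3 = 0.4959; z_E = (2.28 − 4.58)/1.51 = -1.5232; E_B = (0.4959 − (-1.5232))/√2 = 1.4277.
E_A − E_B = -0.6650 − 1.4277 = -2.0927 ≈ -2.09.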